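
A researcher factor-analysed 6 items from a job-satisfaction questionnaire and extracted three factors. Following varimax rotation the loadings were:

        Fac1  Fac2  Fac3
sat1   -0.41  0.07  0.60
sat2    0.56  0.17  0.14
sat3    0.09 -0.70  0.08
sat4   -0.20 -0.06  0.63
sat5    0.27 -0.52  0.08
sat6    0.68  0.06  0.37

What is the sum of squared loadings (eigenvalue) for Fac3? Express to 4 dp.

0.9262

SS loadings for Fac3 = 0.60² + 0.14² + 0.08² + 0.63² + 0.08² + 0.37² = 0.3600 + 0.0196 + 0.0064 + 0.3969 + 0.0064 + 0.1369 = 0.9262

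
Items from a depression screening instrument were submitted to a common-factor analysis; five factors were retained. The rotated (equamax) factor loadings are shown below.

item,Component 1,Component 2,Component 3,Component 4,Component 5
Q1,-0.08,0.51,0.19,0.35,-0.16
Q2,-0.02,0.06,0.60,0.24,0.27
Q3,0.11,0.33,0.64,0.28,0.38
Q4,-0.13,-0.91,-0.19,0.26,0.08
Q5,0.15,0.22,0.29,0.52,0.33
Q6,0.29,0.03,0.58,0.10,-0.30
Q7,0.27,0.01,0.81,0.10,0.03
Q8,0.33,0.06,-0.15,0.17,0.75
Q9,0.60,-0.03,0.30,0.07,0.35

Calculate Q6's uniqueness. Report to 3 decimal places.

h² = 0.29² + 0.03² + 0.58² + 0.10² + (-0.30)² = 0.0841 + 0.0009 + 0.3364 + 0.0100 + 0.0900 = 0.5214
Uniqueness u² = 1 − h² = 1 − 0.5214 = 0.4786

0.479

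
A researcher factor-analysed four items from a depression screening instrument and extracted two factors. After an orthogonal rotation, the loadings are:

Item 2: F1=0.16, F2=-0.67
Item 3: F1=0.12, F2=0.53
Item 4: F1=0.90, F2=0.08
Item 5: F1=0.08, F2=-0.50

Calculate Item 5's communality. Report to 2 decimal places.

0.26

h² = 0.08² + (-0.50)² = 0.0064 + 0.2500 = 0.2564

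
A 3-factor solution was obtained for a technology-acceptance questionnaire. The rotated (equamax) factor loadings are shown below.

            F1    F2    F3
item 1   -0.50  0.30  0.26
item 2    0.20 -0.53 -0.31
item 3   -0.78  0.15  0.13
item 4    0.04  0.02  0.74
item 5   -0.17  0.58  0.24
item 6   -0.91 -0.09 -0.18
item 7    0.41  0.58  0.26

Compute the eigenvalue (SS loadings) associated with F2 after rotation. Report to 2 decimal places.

SS loadings for F2 = 0.30² + (-0.53)² + 0.15² + 0.02² + 0.58² + (-0.09)² + 0.58² = 0.0900 + 0.2809 + 0.0225 + 0.0004 + 0.3364 + 0.0081 + 0.3364 = 1.0747

1.07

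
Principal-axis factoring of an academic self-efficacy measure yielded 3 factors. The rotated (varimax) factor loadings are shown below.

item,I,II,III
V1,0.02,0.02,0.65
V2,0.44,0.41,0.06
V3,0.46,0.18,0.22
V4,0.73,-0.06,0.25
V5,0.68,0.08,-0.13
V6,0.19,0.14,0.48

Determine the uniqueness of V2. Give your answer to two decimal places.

0.63

h² = 0.44² + 0.41² + 0.06² = 0.1936 + 0.1681 + 0.0036 = 0.3653
Uniqueness u² = 1 − h² = 1 − 0.3653 = 0.6347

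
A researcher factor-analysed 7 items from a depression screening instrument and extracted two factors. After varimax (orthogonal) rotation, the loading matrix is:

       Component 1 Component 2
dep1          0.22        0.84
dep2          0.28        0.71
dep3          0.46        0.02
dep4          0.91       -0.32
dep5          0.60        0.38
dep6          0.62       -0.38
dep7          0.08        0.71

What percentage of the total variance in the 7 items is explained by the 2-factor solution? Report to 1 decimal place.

57.5%

Communalities: 0.7540, 0.5825, 0.2120, 0.9305, 0.5044, 0.5288, 0.5105; Σh² = 4.0227.
Total variance with 7 standardized items is 7, so the solution explains 4.0227/7 = 0.5747 = 57.47%.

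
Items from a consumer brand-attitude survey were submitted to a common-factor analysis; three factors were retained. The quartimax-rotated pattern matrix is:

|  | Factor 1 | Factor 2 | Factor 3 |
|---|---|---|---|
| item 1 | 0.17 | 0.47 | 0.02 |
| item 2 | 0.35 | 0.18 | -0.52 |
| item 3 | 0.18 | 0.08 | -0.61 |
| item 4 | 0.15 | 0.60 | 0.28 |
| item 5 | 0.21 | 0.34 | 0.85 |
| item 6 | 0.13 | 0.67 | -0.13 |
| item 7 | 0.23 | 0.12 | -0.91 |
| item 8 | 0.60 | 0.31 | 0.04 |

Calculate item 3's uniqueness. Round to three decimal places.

0.589

h² = 0.18² + 0.08² + (-0.61)² = 0.0324 + 0.0064 + 0.3721 = 0.4109
Uniqueness u² = 1 − h² = 1 − 0.4109 = 0.5891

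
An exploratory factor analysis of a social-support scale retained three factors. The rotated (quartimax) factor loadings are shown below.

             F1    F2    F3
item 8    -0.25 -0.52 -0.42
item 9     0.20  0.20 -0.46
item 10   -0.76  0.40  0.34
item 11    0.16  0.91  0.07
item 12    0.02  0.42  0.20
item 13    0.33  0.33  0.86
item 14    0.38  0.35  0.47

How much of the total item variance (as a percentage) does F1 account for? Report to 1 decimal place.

13.7%

SS loadings for F1 = (-0.25)² + 0.20² + (-0.76)² + 0.16² + 0.02² + 0.33² + 0.38² = 0.9594
With 7 standardized items, total variance = 7. Proportion = 0.9594/7 = 0.1371 → 13.71%.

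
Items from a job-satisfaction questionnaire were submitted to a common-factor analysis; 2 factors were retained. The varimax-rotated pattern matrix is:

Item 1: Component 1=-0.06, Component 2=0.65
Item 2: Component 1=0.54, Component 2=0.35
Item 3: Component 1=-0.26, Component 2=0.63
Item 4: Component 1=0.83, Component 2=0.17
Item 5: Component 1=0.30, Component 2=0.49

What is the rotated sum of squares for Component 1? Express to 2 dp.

SS loadings for Component 1 = (-0.06)² + 0.54² + (-0.26)² + 0.83² + 0.30² = 0.0036 + 0.2916 + 0.0676 + 0.6889 + 0.0900 = 1.1417

1.14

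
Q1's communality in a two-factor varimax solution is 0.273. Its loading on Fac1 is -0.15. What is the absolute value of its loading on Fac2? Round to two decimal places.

Under orthogonal rotation h² = Σλ², so λ_Fac2² = h² − (0.0225) = 0.273 − 0.0225 = 0.2505.
|λ| = √0.2505 = 0.5005.

0.50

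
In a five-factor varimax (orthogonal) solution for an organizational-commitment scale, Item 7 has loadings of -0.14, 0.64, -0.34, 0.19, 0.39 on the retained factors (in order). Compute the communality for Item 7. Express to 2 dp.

0.73

h² = (-0.14)² + 0.64² + (-0.34)² + 0.19² + 0.39² = 0.0196 + 0.4096 + 0.1156 + 0.0361 + 0.1521 = 0.7330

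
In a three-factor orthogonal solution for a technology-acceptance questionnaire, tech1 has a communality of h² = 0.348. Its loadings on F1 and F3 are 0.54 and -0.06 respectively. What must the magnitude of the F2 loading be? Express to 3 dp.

0.230

Under orthogonal rotation h² = Σλ², so λ_F2² = h² − (0.2952) = 0.348 − 0.2952 = 0.0528.
|λ| = √0.0528 = 0.2298.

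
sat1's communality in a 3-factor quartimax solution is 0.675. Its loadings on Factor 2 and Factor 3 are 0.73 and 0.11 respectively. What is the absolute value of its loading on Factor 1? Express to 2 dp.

Under orthogonal rotation h² = Σλ², so λ_Factor 1² = h² − (0.5450) = 0.675 − 0.5450 = 0.1300.
|λ| = √0.1300 = 0.3606.

0.36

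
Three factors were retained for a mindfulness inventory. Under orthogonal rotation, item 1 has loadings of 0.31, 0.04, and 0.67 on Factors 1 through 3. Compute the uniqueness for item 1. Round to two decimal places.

0.45

h² = 0.31² + 0.04² + 0.67² = 0.0961 + 0.0016 + 0.4489 = 0.5466
Uniqueness u² = 1 − h² = 1 − 0.5466 = 0.4534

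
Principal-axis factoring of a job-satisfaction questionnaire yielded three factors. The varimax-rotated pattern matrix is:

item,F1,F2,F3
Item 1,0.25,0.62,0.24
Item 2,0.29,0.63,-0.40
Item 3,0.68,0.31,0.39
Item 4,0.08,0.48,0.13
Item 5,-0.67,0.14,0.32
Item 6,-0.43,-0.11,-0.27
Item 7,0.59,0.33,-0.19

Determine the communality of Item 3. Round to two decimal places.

0.71

h² = 0.68² + 0.31² + 0.39² = 0.4624 + 0.0961 + 0.1521 = 0.7106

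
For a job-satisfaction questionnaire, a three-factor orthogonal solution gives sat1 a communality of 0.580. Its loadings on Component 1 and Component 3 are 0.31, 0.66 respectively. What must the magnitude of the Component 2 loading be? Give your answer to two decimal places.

Under orthogonal rotation h² = Σλ², so λ_Component 2² = h² − (0.5317) = 0.580 − 0.5317 = 0.0483.
|λ| = √0.0483 = 0.2198.

0.22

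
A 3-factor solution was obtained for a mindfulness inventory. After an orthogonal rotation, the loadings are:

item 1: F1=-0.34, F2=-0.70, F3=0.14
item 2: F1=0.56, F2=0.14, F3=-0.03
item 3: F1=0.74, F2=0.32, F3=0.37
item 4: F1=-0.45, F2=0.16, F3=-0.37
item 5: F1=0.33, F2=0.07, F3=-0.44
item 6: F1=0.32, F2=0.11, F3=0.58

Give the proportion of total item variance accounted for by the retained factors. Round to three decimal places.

Communalities: 0.6252, 0.3341, 0.7869, 0.3650, 0.3074, 0.4509; Σh² = 2.8695.
Total variance with 6 standardized items is 6, so the solution explains 2.8695/6 = 0.4783.

0.478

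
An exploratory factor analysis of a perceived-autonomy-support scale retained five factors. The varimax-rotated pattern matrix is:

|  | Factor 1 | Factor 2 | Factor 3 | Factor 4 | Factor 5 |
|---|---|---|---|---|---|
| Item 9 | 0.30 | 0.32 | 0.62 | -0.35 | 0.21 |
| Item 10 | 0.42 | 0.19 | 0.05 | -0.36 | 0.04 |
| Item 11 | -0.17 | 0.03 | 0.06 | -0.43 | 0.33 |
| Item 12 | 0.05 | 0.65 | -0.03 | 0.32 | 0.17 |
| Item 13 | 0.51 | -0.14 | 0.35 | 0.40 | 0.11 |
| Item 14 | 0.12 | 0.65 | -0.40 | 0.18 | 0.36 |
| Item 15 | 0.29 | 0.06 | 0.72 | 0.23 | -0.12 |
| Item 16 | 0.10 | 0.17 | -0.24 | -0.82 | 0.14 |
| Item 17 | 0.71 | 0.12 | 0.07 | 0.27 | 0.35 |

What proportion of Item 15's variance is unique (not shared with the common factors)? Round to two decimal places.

h² = 0.29² + 0.06² + 0.72² + 0.23² + (-0.12)² = 0.0841 + 0.0036 + 0.5184 + 0.0529 + 0.0144 = 0.6734
Uniqueness u² = 1 − h² = 1 − 0.6734 = 0.3266

0.33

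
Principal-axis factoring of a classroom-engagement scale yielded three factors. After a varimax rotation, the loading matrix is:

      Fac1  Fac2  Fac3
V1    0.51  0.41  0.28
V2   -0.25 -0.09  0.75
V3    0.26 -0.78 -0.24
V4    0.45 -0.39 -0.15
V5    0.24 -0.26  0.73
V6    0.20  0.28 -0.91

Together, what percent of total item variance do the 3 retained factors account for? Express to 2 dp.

64.25%

SS loadings by factor: 0.6903, 1.0827, 2.0820; total = 3.8550.
Total variance with 6 standardized items is 6, so the solution explains 3.8550/6 = 0.6425 = 64.25%.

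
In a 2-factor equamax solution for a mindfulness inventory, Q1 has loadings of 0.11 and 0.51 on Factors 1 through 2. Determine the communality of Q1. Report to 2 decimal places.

h² = 0.11² + 0.51² = 0.0121 + 0.2601 = 0.2722

0.27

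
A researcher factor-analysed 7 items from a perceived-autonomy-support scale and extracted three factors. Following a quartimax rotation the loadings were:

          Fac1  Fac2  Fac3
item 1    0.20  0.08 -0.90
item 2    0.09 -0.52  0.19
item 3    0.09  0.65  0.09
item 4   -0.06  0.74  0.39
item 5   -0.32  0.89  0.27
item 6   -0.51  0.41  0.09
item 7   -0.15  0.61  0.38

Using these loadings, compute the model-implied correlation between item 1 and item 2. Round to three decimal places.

r̂ = Σ λ_i·λ_j across factors = (0.20)(0.09) + (0.08)(-0.52) + (-0.90)(0.19)
  = +0.0180 -0.0416 -0.1710 = -0.1946

-0.195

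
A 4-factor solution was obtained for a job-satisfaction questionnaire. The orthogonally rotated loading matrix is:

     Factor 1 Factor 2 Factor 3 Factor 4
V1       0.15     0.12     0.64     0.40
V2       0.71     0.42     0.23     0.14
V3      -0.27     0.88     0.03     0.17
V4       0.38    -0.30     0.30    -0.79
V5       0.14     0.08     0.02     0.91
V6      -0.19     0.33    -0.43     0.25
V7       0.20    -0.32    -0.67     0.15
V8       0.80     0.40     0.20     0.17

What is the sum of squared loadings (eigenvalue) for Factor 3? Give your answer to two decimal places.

1.23

SS loadings for Factor 3 = 0.64² + 0.23² + 0.03² + 0.30² + 0.02² + (-0.43)² + (-0.67)² + 0.20² = 0.4096 + 0.0529 + 0.0009 + 0.0900 + 0.0004 + 0.1849 + 0.4489 + 0.0400 = 1.2276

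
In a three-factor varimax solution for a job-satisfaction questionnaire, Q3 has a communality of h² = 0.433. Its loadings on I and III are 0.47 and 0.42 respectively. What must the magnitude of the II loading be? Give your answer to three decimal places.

0.189

Under orthogonal rotation h² = Σλ², so λ_II² = h² − (0.3973) = 0.433 − 0.3973 = 0.0357.
|λ| = √0.0357 = 0.1889.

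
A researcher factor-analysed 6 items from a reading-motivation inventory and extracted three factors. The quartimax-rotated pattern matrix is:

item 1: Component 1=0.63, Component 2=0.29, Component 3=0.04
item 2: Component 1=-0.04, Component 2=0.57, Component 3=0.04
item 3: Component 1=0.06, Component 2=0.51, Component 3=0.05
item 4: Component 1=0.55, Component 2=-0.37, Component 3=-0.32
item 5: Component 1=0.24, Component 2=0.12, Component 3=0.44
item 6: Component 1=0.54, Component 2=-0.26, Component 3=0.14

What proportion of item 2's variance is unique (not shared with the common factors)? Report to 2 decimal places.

h² = (-0.04)² + 0.57² + 0.04² = 0.0016 + 0.3249 + 0.0016 = 0.3281
Uniqueness u² = 1 − h² = 1 − 0.3281 = 0.6719

0.67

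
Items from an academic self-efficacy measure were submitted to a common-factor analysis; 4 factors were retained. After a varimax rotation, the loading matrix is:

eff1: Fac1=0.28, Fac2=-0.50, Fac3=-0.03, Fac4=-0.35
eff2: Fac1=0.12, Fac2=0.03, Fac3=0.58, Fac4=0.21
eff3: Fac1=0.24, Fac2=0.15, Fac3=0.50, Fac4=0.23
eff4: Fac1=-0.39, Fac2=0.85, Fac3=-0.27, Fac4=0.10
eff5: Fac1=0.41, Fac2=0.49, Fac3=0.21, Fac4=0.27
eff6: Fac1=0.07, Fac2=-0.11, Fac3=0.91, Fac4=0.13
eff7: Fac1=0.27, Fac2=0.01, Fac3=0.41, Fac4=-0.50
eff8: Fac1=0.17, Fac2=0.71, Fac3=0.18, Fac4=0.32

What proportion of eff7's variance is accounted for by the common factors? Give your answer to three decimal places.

h² = 0.27² + 0.01² + 0.41² + (-0.50)² = 0.0729 + 0.0001 + 0.1681 + 0.2500 = 0.4911

0.491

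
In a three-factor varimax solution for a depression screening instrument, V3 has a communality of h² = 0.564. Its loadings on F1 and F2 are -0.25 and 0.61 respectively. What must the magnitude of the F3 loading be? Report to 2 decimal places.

Under orthogonal rotation h² = Σλ², so λ_F3² = h² − (0.4346) = 0.564 − 0.4346 = 0.1294.
|λ| = √0.1294 = 0.3597.

0.36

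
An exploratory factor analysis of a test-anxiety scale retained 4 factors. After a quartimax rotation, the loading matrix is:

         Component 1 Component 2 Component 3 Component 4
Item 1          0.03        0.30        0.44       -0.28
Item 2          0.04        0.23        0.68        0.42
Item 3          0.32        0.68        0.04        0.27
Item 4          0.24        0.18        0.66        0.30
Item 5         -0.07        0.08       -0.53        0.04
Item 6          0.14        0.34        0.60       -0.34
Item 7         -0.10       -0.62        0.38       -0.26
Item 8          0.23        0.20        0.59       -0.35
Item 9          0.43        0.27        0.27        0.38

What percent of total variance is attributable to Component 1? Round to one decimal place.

SS loadings for Component 1 = 0.03² + 0.04² + 0.32² + 0.24² + (-0.07)² + 0.14² + (-0.10)² + 0.23² + 0.43² = 0.4348
With 9 standardized items, total variance = 9. Proportion = 0.4348/9 = 0.0483 → 4.83%.

4.8%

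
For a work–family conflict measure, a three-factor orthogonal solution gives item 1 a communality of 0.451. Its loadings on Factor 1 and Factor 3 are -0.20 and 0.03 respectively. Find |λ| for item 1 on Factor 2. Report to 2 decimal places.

0.64

Under orthogonal rotation h² = Σλ², so λ_Factor 2² = h² − (0.0409) = 0.451 − 0.0409 = 0.4101.
|λ| = √0.4101 = 0.6404.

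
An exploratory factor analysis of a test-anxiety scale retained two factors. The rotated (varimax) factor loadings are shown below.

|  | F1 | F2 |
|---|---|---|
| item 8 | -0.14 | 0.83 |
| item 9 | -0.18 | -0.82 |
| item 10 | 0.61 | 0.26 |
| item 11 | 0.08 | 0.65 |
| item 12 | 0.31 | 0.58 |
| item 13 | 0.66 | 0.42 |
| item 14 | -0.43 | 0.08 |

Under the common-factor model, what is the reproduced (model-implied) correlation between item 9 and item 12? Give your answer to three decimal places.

r̂ = Σ λ_i·λ_j across factors = (-0.18)(0.31) + (-0.82)(0.58)
  = -0.0558 -0.4756 = -0.5314

-0.531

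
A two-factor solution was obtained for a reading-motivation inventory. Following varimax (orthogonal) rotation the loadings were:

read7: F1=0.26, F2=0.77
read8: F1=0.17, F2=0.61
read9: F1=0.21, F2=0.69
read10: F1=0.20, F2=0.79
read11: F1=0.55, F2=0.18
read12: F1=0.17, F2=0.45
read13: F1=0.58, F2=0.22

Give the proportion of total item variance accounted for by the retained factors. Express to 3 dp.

0.457

Communalities: 0.6605, 0.4010, 0.5202, 0.6641, 0.3349, 0.2314, 0.3848; Σh² = 3.1969.
Total variance with 7 standardized items is 7, so the solution explains 3.1969/7 = 0.4567.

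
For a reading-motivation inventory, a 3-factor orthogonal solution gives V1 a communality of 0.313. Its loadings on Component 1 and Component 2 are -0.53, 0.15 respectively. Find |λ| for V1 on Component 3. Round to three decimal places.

0.098

Under orthogonal rotation h² = Σλ², so λ_Component 3² = h² − (0.3034) = 0.313 − 0.3034 = 0.0096.
|λ| = √0.0096 = 0.0980.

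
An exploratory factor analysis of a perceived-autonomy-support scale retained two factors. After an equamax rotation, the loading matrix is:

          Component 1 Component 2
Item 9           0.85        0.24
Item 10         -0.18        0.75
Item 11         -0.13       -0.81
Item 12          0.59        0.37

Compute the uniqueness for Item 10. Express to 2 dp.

0.41

h² = (-0.18)² + 0.75² = 0.0324 + 0.5625 = 0.5949
Uniqueness u² = 1 − h² = 1 − 0.5949 = 0.4051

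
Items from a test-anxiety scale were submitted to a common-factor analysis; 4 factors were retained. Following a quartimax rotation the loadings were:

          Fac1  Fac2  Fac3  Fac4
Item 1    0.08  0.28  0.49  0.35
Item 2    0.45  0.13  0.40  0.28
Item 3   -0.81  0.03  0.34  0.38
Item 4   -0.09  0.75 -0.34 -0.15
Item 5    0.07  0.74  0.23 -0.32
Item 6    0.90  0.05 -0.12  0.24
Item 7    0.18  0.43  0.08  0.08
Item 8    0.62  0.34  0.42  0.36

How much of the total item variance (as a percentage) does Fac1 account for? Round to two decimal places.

SS loadings for Fac1 = 0.08² + 0.45² + (-0.81)² + (-0.09)² + 0.07² + 0.90² + 0.18² + 0.62² = 2.1048
With 8 standardized items, total variance = 8. Proportion = 2.1048/8 = 0.2631 → 26.31%.

26.31%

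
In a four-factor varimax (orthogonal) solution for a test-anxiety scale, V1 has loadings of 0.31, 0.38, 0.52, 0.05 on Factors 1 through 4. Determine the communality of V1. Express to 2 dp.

h² = 0.31² + 0.38² + 0.52² + 0.05² = 0.0961 + 0.1444 + 0.2704 + 0.0025 = 0.5134

0.51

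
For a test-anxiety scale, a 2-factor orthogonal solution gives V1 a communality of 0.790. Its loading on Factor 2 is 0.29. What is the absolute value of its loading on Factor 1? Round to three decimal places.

0.840

Under orthogonal rotation h² = Σλ², so λ_Factor 1² = h² − (0.0841) = 0.790 − 0.0841 = 0.7059.
|λ| = √0.7059 = 0.8402.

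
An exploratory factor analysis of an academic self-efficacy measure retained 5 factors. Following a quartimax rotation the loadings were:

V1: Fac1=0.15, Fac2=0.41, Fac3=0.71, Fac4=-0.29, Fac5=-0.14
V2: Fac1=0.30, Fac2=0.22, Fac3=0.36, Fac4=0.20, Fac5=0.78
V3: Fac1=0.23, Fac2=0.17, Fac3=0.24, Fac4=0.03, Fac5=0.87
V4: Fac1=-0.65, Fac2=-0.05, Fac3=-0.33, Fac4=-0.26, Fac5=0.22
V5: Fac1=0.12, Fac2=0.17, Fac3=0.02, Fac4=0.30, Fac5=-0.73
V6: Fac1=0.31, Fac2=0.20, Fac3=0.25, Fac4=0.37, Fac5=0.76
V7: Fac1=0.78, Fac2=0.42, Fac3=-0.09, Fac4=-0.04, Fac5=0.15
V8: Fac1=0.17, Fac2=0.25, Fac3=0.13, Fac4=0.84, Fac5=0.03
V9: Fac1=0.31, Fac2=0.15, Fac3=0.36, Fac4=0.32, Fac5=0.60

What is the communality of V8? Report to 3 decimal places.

0.815

h² = 0.17² + 0.25² + 0.13² + 0.84² + 0.03² = 0.0289 + 0.0625 + 0.0169 + 0.7056 + 0.0009 = 0.8148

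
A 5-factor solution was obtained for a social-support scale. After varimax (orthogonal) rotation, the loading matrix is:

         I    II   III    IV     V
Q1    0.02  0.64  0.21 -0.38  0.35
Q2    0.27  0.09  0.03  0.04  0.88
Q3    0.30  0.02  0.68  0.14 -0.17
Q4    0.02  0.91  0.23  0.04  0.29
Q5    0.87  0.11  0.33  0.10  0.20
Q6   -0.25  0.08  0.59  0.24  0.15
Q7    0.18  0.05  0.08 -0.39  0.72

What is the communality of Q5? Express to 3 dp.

h² = 0.87² + 0.11² + 0.33² + 0.10² + 0.20² = 0.7569 + 0.0121 + 0.1089 + 0.0100 + 0.0400 = 0.9279

0.928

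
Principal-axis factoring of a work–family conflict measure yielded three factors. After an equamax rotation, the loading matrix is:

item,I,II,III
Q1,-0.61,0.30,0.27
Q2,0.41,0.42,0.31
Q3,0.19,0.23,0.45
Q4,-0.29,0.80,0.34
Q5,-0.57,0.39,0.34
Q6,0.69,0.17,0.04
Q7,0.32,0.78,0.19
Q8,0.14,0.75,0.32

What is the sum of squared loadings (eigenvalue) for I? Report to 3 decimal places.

1.583

SS loadings for I = (-0.61)² + 0.41² + 0.19² + (-0.29)² + (-0.57)² + 0.69² + 0.32² + 0.14² = 0.3721 + 0.1681 + 0.0361 + 0.0841 + 0.3249 + 0.4761 + 0.1024 + 0.0196 = 1.5834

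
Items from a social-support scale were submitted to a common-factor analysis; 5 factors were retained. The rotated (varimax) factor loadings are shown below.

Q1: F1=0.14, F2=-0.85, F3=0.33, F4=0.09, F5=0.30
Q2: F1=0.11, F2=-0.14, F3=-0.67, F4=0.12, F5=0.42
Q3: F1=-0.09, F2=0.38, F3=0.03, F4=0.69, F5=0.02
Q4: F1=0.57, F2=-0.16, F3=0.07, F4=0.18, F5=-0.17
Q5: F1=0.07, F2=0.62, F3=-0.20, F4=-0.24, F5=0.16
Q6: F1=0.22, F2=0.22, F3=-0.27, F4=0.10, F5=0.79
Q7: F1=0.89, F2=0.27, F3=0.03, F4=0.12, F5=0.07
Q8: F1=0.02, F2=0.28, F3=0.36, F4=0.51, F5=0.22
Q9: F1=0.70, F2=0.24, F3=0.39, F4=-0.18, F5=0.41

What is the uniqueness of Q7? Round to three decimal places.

h² = 0.89² + 0.27² + 0.03² + 0.12² + 0.07² = 0.7921 + 0.0729 + 0.0009 + 0.0144 + 0.0049 = 0.8852
Uniqueness u² = 1 − h² = 1 − 0.8852 = 0.1148

0.115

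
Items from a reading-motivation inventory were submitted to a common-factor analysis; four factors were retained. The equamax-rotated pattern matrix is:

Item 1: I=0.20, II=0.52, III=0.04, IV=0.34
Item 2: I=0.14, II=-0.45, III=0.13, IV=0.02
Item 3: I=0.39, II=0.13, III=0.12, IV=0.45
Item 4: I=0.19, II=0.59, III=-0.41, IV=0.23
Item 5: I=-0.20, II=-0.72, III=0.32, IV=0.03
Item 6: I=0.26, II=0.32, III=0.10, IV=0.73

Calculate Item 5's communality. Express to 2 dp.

0.66

h² = (-0.20)² + (-0.72)² + 0.32² + 0.03² = 0.0400 + 0.5184 + 0.1024 + 0.0009 = 0.6617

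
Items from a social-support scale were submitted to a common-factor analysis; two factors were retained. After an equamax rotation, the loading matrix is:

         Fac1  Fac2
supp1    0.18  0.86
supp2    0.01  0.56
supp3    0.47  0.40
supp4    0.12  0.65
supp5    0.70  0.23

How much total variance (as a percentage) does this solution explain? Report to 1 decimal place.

Communalities: 0.7720, 0.3137, 0.3809, 0.4369, 0.5429; Σh² = 2.4464.
Total variance with 5 standardized items is 5, so the solution explains 2.4464/5 = 0.4893 = 48.93%.

48.9%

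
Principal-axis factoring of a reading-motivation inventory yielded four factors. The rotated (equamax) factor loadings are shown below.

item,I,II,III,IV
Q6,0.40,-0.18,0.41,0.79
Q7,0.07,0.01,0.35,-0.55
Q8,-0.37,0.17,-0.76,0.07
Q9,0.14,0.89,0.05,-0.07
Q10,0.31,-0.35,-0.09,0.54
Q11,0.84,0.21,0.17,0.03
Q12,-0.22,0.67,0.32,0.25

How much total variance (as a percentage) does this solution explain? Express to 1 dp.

70.6%

Communalities: 0.9846, 0.4300, 0.7483, 0.8191, 0.5183, 0.7795, 0.6622; Σh² = 4.9420.
Total variance with 7 standardized items is 7, so the solution explains 4.9420/7 = 0.7060 = 70.60%.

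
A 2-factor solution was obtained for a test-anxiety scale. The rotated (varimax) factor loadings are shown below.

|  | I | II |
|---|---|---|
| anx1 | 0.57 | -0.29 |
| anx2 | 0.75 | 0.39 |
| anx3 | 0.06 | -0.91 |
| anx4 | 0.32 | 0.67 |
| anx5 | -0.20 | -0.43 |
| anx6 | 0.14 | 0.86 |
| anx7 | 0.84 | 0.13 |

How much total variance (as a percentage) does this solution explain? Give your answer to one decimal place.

60.2%

SS loadings by factor: 1.7586, 2.4546; total = 4.2132.
Total variance with 7 standardized items is 7, so the solution explains 4.2132/7 = 0.6019 = 60.19%.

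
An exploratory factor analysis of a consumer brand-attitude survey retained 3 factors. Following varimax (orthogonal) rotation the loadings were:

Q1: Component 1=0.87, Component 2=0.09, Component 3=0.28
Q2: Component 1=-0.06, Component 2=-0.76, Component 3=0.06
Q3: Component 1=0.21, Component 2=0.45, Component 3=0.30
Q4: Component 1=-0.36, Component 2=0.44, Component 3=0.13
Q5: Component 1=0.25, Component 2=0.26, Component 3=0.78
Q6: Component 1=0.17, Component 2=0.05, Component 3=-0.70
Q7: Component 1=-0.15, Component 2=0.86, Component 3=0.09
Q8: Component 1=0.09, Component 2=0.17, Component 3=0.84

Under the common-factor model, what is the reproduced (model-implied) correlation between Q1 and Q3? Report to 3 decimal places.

0.307

r̂ = Σ λ_i·λ_j across factors = (0.87)(0.21) + (0.09)(0.45) + (0.28)(0.30)
  = +0.1827 +0.0405 +0.0840 = 0.3072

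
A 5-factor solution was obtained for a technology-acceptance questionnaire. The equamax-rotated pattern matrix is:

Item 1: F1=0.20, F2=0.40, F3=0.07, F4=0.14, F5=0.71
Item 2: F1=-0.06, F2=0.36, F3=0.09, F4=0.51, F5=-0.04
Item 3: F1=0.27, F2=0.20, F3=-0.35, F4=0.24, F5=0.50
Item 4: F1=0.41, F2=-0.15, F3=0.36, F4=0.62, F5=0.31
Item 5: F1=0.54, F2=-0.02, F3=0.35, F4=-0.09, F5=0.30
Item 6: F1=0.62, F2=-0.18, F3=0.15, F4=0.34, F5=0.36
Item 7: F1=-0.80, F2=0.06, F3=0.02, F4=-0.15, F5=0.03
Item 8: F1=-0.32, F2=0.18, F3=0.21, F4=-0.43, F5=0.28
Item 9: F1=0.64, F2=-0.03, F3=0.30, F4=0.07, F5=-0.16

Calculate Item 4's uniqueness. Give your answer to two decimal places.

0.20

h² = 0.41² + (-0.15)² + 0.36² + 0.62² + 0.31² = 0.1681 + 0.0225 + 0.1296 + 0.3844 + 0.0961 = 0.8007
Uniqueness u² = 1 − h² = 1 − 0.8007 = 0.1993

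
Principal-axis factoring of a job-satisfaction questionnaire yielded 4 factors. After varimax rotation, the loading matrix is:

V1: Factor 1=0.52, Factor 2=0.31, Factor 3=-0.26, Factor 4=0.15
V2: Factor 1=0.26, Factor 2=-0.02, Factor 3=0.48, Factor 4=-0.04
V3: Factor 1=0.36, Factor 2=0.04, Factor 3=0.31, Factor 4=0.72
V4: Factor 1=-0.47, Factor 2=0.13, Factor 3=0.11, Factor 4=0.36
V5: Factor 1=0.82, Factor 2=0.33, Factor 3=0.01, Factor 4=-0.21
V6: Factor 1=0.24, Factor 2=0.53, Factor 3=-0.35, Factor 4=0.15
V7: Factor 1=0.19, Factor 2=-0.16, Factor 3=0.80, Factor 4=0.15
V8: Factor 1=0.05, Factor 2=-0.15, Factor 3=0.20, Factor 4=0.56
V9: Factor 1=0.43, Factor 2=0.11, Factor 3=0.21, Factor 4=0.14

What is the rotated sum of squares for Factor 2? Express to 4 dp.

0.5650

SS loadings for Factor 2 = 0.31² + (-0.02)² + 0.04² + 0.13² + 0.33² + 0.53² + (-0.16)² + (-0.15)² + 0.11² = 0.0961 + 0.0004 + 0.0016 + 0.0169 + 0.1089 + 0.2809 + 0.0256 + 0.0225 + 0.0121 = 0.5650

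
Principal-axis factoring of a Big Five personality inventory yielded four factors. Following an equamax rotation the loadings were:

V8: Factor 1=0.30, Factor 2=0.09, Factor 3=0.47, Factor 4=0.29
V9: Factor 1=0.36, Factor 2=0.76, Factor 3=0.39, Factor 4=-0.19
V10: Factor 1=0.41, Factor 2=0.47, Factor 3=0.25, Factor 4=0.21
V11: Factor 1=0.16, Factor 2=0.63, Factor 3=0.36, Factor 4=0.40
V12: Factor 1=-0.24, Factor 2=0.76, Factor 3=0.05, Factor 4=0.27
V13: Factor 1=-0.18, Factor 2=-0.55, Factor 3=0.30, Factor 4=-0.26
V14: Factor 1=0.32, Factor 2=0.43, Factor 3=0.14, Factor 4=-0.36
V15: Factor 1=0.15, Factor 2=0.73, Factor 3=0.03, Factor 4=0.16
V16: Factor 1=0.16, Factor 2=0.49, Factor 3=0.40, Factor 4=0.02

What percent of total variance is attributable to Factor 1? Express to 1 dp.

7.3%

SS loadings for Factor 1 = 0.30² + 0.36² + 0.41² + 0.16² + (-0.24)² + (-0.18)² + 0.32² + 0.15² + 0.16² = 0.6538
With 9 standardized items, total variance = 9. Proportion = 0.6538/9 = 0.0726 → 7.26%.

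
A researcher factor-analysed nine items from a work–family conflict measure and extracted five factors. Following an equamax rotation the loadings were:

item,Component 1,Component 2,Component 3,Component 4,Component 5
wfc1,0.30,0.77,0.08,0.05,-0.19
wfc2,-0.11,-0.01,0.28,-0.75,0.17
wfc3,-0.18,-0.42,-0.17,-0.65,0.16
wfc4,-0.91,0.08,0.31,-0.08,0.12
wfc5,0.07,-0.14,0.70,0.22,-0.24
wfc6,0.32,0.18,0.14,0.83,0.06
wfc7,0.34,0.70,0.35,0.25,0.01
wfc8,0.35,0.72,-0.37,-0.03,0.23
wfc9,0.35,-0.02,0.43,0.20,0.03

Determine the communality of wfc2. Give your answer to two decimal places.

h² = (-0.11)² + (-0.01)² + 0.28² + (-0.75)² + 0.17² = 0.0121 + 0.0001 + 0.0784 + 0.5625 + 0.0289 = 0.6820

0.68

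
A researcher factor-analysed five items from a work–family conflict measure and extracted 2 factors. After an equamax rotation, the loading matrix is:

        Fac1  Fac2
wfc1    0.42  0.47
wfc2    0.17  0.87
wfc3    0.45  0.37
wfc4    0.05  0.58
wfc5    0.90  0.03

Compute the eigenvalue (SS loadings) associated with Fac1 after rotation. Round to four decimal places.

1.2203

SS loadings for Fac1 = 0.42² + 0.17² + 0.45² + 0.05² + 0.90² = 0.1764 + 0.0289 + 0.2025 + 0.0025 + 0.8100 = 1.2203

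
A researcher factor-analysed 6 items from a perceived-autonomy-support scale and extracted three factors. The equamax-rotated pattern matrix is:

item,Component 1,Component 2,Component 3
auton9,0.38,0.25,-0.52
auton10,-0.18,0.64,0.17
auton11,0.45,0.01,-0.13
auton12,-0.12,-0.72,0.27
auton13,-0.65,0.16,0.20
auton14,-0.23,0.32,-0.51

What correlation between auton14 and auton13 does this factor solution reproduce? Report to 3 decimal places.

r̂ = Σ λ_i·λ_j across factors = (-0.23)(-0.65) + (0.32)(0.16) + (-0.51)(0.20)
  = +0.1495 +0.0512 -0.1020 = 0.0987

0.099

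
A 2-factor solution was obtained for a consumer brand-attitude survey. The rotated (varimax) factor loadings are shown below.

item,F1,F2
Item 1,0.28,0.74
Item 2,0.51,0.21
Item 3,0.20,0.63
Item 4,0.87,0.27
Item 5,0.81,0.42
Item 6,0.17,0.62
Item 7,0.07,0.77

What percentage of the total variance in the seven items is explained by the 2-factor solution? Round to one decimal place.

Communalities: 0.6260, 0.3042, 0.4369, 0.8298, 0.8325, 0.4133, 0.5978; Σh² = 4.0405.
Total variance with 7 standardized items is 7, so the solution explains 4.0405/7 = 0.5772 = 57.72%.

57.7%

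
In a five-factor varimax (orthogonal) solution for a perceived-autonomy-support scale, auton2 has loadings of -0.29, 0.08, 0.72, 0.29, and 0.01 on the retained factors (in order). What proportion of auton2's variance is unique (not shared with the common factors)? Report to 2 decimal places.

0.31

h² = (-0.29)² + 0.08² + 0.72² + 0.29² + 0.01² = 0.0841 + 0.0064 + 0.5184 + 0.0841 + 0.0001 = 0.6931
Uniqueness u² = 1 − h² = 1 − 0.6931 = 0.3069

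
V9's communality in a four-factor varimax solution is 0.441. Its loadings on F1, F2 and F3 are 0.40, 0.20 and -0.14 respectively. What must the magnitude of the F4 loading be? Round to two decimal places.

0.47

Under orthogonal rotation h² = Σλ², so λ_F4² = h² − (0.2196) = 0.441 − 0.2196 = 0.2214.
|λ| = √0.2214 = 0.4705.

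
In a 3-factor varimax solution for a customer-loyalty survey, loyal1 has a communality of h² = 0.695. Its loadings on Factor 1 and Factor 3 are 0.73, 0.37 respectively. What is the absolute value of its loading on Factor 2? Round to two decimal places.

Under orthogonal rotation h² = Σλ², so λ_Factor 2² = h² − (0.6698) = 0.695 − 0.6698 = 0.0252.
|λ| = √0.0252 = 0.1587.

0.16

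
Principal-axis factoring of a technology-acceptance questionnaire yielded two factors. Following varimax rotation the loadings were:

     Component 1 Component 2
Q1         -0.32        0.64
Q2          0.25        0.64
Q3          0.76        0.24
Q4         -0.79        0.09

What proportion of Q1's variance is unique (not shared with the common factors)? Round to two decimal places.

0.49

h² = (-0.32)² + 0.64² = 0.1024 + 0.4096 = 0.5120
Uniqueness u² = 1 − h² = 1 − 0.5120 = 0.4880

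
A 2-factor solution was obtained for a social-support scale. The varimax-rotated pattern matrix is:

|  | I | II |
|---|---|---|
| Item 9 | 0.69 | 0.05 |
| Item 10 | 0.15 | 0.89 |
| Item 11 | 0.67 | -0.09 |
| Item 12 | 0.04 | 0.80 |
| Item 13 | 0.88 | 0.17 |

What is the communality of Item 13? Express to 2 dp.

h² = 0.88² + 0.17² = 0.7744 + 0.0289 = 0.8033

0.80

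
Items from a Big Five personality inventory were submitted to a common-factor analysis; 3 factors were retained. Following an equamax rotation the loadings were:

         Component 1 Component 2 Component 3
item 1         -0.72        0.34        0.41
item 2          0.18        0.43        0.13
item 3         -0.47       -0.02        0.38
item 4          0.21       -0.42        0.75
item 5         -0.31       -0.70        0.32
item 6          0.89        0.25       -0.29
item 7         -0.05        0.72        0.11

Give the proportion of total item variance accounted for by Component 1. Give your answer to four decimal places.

SS loadings for Component 1 = (-0.72)² + 0.18² + (-0.47)² + 0.21² + (-0.31)² + 0.89² + (-0.05)² = 1.7065
Proportion of variance = 1.7065 / 7 = 0.2438.

0.2438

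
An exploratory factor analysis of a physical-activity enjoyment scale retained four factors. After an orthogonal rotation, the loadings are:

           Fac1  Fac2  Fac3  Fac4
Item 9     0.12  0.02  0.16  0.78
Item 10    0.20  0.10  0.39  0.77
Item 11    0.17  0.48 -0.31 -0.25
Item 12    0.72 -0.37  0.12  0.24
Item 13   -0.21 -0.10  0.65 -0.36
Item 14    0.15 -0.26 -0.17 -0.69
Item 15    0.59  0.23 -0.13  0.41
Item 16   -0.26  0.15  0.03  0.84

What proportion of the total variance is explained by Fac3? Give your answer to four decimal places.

0.0947

SS loadings for Fac3 = 0.16² + 0.39² + (-0.31)² + 0.12² + 0.65² + (-0.17)² + (-0.13)² + 0.03² = 0.7574
Proportion of variance = 0.7574 / 8 = 0.0947.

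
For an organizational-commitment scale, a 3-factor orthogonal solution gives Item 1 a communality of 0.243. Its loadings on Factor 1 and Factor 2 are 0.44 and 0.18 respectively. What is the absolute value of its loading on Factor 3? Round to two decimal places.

0.13

Under orthogonal rotation h² = Σλ², so λ_Factor 3² = h² − (0.2260) = 0.243 − 0.2260 = 0.0170.
|λ| = √0.0170 = 0.1304.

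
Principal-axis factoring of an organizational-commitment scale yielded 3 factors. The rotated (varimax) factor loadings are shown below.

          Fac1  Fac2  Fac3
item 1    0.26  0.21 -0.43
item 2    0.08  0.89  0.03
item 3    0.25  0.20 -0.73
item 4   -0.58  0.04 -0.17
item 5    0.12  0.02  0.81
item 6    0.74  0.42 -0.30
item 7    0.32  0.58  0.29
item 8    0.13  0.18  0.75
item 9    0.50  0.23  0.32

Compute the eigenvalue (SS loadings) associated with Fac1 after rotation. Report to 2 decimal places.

SS loadings for Fac1 = 0.26² + 0.08² + 0.25² + (-0.58)² + 0.12² + 0.74² + 0.32² + 0.13² + 0.50² = 0.0676 + 0.0064 + 0.0625 + 0.3364 + 0.0144 + 0.5476 + 0.1024 + 0.0169 + 0.2500 = 1.4042

1.40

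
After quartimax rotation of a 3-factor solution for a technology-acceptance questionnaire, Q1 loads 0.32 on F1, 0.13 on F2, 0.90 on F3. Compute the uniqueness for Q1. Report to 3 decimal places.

h² = 0.32² + 0.13² + 0.90² = 0.1024 + 0.0169 + 0.8100 = 0.9293
Uniqueness u² = 1 − h² = 1 − 0.9293 = 0.0707

0.071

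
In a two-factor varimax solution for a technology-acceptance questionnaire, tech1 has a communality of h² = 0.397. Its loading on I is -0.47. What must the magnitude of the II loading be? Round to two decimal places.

Under orthogonal rotation h² = Σλ², so λ_II² = h² − (0.2209) = 0.397 − 0.2209 = 0.1761.
|λ| = √0.1761 = 0.4196.

0.42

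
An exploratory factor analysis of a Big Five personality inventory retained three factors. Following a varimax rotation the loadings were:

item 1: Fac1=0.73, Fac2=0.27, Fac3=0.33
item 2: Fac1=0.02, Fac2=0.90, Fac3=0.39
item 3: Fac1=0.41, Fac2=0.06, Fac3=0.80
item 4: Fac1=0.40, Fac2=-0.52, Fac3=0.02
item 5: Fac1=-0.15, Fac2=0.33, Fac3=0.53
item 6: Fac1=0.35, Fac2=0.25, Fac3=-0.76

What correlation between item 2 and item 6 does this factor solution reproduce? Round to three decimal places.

-0.064

r̂ = Σ λ_i·λ_j across factors = (0.02)(0.35) + (0.90)(0.25) + (0.39)(-0.76)
  = +0.0070 +0.2250 -0.2964 = -0.0644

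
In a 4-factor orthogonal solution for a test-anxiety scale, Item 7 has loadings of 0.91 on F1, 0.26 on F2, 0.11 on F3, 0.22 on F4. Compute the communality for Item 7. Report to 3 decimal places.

0.956

h² = 0.91² + 0.26² + 0.11² + 0.22² = 0.8281 + 0.0676 + 0.0121 + 0.0484 = 0.9562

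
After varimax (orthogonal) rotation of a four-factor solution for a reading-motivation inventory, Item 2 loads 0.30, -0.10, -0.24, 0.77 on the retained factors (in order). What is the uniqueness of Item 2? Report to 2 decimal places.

h² = 0.30² + (-0.10)² + (-0.24)² + 0.77² = 0.0900 + 0.0100 + 0.0576 + 0.5929 = 0.7505
Uniqueness u² = 1 − h² = 1 − 0.7505 = 0.2495

0.25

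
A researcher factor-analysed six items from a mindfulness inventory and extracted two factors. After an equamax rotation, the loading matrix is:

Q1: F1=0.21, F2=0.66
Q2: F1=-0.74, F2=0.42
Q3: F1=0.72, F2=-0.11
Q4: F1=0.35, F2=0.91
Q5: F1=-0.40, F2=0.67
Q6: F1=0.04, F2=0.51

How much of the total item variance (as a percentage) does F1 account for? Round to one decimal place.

SS loadings for F1 = 0.21² + (-0.74)² + 0.72² + 0.35² + (-0.40)² + 0.04² = 1.3942
With 6 standardized items, total variance = 6. Proportion = 1.3942/6 = 0.2324 → 23.24%.

23.2%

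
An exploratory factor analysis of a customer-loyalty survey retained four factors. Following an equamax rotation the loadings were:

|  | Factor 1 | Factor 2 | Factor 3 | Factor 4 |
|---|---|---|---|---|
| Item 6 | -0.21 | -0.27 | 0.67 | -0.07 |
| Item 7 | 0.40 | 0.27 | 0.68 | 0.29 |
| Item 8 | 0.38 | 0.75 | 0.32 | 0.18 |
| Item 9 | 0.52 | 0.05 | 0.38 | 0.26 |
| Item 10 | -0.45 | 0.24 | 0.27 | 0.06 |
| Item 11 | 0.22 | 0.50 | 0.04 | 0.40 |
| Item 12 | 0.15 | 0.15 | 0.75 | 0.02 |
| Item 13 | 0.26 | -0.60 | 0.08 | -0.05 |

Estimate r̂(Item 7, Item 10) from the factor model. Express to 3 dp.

r̂ = Σ λ_i·λ_j across factors = (0.40)(-0.45) + (0.27)(0.24) + (0.68)(0.27) + (0.29)(0.06)
  = -0.1800 +0.0648 +0.1836 +0.0174 = 0.0858

0.086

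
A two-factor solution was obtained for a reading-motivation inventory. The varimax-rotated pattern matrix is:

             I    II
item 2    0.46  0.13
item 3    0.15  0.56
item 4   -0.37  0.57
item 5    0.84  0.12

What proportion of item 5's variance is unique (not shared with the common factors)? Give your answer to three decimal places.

h² = 0.84² + 0.12² = 0.7056 + 0.0144 = 0.7200
Uniqueness u² = 1 − h² = 1 − 0.7200 = 0.2800

0.280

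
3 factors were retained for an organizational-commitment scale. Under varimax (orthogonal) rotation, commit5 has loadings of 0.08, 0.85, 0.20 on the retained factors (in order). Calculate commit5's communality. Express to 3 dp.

h² = 0.08² + 0.85² + 0.20² = 0.0064 + 0.7225 + 0.0400 = 0.7689

0.769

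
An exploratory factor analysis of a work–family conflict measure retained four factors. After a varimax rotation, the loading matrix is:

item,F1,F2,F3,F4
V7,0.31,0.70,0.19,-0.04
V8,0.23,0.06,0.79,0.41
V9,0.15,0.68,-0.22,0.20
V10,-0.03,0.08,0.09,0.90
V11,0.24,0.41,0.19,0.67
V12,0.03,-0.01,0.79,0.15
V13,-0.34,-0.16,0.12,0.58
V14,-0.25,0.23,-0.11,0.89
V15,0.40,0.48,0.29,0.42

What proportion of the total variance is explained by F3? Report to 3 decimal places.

SS loadings for F3 = 0.19² + 0.79² + (-0.22)² + 0.09² + 0.19² + 0.79² + 0.12² + (-0.11)² + 0.29² = 1.4875
Proportion of variance = 1.4875 / 9 = 0.1653.

0.165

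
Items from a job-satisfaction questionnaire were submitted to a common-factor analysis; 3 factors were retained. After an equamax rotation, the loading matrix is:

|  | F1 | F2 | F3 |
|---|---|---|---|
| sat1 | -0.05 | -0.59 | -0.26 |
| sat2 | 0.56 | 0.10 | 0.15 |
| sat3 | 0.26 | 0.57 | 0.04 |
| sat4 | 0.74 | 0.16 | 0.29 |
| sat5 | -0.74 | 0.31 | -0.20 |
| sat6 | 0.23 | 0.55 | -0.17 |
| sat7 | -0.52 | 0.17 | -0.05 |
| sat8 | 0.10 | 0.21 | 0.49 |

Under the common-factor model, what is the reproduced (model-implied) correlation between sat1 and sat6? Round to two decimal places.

-0.29

r̂ = Σ λ_i·λ_j across factors = (-0.05)(0.23) + (-0.59)(0.55) + (-0.26)(-0.17)
  = -0.0115 -0.3245 +0.0442 = -0.2918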